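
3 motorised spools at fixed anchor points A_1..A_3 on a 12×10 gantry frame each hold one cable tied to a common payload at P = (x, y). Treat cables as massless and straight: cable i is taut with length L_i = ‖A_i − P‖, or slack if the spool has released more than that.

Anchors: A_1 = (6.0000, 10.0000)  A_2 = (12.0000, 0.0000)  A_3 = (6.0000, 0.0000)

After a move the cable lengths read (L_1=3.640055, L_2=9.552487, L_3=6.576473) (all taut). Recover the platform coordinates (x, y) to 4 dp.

(5.0000, 6.5000)

circle eqns → linear via eq_j − eq_1; set c_j = A_j·A_j − L_j²
c_1 = 36.0000+100.0000−13.2500 = 122.7500
-12.0000·x + 20.0000·y = c_1−c_2 = 70.0000
0.0000·x + 20.0000·y = c_1−c_3 = 130.0000
solve first two rows → x=5.0000, y=6.5000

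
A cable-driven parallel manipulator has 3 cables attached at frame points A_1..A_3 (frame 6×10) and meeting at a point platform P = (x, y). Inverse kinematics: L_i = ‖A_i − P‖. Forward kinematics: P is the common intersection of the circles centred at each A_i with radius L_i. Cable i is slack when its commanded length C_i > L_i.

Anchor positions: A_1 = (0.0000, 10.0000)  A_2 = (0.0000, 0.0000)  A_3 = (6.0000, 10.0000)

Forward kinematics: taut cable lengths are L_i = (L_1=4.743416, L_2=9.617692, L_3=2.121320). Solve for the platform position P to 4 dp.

(4.5000, 8.5000)

each cable: (A_i−P)·(A_i−P) = L_i²; let q_i = ‖A_i‖²−L_i²
q_1 = 0.0000+100.0000−22.5000 = 77.5000
row 1: 0.0000x + 20.0000y = 170.0000  (q_2=-92.5000)
row 2: -12.0000x + 0.0000y = -54.0000  (q_3=131.5000)
Cramer on rows 1–2 → x = 4.5000, y = 8.5000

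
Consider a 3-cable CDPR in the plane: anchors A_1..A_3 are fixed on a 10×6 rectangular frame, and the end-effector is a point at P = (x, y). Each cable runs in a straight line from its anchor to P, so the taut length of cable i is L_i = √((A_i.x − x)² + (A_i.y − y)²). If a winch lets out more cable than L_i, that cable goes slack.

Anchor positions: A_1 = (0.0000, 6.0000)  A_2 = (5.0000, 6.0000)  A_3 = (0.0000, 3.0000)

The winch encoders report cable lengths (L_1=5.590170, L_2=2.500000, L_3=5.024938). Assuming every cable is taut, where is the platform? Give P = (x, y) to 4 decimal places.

each cable: (A_i−P)·(A_i−P) = L_i²; let q_i = ‖A_i‖²−L_i²
q_1 = 0.0000+36.0000−31.2500 = 4.7500
row 1: -10.0000x + 0.0000y = -50.0000  (q_2=54.7500)
row 2: 0.0000x + 6.0000y = 21.0000  (q_3=-16.2500)
Cramer on rows 1–2 → x = 5.0000, y = 3.5000

(5.0000, 3.5000)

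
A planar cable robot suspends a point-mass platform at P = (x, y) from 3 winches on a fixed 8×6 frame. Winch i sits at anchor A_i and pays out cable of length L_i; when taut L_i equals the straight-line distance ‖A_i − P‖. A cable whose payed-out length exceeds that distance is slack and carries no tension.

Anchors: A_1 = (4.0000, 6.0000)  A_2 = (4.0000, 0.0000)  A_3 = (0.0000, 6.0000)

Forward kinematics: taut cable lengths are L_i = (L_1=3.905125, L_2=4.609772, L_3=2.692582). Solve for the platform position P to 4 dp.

(1.0000, 3.5000)

circle eqns → linear via eq_j − eq_1; set c_j = A_j·A_j − L_j²
c_1 = 16.0000+36.0000−15.2500 = 36.7500
0.0000·x + 12.0000·y = c_1−c_2 = 42.0000
8.0000·x + 0.0000·y = c_1−c_3 = 8.0000
solve first two rows → x=1.0000, y=3.5000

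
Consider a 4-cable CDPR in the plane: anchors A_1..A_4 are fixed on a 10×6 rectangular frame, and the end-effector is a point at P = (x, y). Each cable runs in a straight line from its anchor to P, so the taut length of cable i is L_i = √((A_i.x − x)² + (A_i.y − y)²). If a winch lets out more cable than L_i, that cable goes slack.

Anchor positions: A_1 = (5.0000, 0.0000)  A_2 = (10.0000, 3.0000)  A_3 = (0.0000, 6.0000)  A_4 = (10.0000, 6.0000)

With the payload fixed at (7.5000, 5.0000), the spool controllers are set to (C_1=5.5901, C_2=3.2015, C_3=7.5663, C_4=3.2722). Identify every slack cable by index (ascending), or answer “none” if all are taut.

cable 1: √((-2.5000)²+(-5.0000)²)=5.5902, C_1=5.5901: taut
cable 2: √((2.5000)²+(-2.0000)²)=3.2016, C_2=3.2015: taut
cable 3: √((-7.5000)²+(1.0000)²)=7.5664, C_3=7.5663: taut
cable 4: √((2.5000)²+(1.0000)²)=2.6926, C_4=3.2722: slack

4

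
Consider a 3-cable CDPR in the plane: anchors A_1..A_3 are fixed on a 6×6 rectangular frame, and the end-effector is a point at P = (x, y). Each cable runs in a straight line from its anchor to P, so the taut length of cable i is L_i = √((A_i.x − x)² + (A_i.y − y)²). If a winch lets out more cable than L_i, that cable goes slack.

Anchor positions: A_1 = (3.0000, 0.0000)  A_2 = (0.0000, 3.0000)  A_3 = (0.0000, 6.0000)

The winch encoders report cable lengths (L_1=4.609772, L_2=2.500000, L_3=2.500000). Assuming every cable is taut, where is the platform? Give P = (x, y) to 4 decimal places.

(2.0000, 4.5000)

circle eqns → linear via eq_j − eq_1; set q_j = A_j·A_j − L_j²
q_1 = 9.0000+0.0000−21.2500 = -12.2500
6.0000·x − 6.0000·y = q_1−q_2 = -15.0000
6.0000·x − 12.0000·y = q_1−q_3 = -42.0000
solve first two rows → x=2.0000, y=4.5000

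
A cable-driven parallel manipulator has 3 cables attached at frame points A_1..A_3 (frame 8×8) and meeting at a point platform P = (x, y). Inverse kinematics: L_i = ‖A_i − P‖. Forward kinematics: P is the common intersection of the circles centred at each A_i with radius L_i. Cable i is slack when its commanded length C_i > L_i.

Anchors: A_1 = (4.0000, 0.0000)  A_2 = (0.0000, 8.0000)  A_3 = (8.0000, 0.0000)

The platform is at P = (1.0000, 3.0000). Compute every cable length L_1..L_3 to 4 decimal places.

(4.2426, 5.0990, 7.6158)

L_1 = √((4.0000−1.0000)² + (0.0000−3.0000)²) = 4.2426
L_2 = √((0.0000−1.0000)² + (8.0000−3.0000)²) = 5.0990
L_3 = √((8.0000−1.0000)² + (0.0000−3.0000)²) = 7.6158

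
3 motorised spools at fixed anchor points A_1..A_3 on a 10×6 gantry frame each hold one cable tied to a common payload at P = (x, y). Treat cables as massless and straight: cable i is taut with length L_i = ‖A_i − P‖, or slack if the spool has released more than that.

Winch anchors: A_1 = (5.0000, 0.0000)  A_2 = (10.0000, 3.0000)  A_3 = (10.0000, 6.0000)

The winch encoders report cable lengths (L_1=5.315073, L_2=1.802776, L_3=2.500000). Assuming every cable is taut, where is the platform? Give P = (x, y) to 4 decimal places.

(8.5000, 4.0000)

circle eqns → linear via eq_j − eq_1; set c_j = A_j·A_j − L_j²
c_1 = 25.0000+0.0000−28.2500 = -3.2500
-10.0000·x − 6.0000·y = c_1−c_2 = -109.0000
-10.0000·x − 12.0000·y = c_1−c_3 = -133.0000
solve first two rows → x=8.5000, y=4.0000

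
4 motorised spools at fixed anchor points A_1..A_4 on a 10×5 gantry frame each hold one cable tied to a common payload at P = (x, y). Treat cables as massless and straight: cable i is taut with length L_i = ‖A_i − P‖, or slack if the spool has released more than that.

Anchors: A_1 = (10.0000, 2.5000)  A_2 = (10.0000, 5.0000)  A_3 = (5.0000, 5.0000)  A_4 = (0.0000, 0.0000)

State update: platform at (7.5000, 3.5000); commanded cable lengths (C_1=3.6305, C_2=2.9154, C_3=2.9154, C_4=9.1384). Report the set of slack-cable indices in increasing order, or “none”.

1, 4

i=1: geometric 2.6926 vs commanded 3.6305 ⇒ slack
i=2: geometric 2.9155 vs commanded 2.9154 ⇒ taut
i=3: geometric 2.9155 vs commanded 2.9154 ⇒ taut
i=4: geometric 8.2765 vs commanded 9.1384 ⇒ slack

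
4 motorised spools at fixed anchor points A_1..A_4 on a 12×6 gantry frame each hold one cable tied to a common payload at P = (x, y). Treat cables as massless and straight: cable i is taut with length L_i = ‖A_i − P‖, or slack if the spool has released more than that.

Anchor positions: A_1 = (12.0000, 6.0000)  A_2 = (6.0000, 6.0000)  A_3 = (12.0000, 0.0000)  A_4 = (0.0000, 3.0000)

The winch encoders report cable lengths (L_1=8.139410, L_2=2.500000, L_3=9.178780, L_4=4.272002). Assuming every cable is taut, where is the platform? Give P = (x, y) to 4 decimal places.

(4.0000, 4.5000)

circle eqns → linear via eq_j − eq_1; set k_j = A_j·A_j − L_j²
k_1 = 144.0000+36.0000−66.2500 = 113.7500
12.0000·x + 0.0000·y = k_1−k_2 = 48.0000
0.0000·x + 12.0000·y = k_1−k_3 = 54.0000
24.0000·x + 6.0000·y = k_1−k_4 = 123.0000
solve first two rows → x=4.0000, y=4.5000
check cable 4: ‖A_4−P‖² = 18.2500 ≈ L_4² = 18.2500 ✓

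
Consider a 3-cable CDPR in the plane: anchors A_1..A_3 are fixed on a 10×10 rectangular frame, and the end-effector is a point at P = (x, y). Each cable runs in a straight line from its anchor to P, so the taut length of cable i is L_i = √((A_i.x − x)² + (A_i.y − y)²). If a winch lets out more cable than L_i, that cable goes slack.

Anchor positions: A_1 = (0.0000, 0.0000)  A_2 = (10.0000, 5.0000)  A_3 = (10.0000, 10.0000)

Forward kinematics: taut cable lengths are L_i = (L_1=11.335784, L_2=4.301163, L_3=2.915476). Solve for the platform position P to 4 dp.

expand ‖A_i−P‖²=L_i² and subtract eq 1 (c_i ≔ ‖A_i‖²−L_i²)
c_1 = 0.0000+0.0000−128.5000 = -128.5000
eq1−eq2 → [-20.0000  -10.0000]·P = -235.0000
eq1−eq3 → [-20.0000  -20.0000]·P = -320.0000
2×2 solve → P = (7.5000, 8.5000)

(7.5000, 8.5000)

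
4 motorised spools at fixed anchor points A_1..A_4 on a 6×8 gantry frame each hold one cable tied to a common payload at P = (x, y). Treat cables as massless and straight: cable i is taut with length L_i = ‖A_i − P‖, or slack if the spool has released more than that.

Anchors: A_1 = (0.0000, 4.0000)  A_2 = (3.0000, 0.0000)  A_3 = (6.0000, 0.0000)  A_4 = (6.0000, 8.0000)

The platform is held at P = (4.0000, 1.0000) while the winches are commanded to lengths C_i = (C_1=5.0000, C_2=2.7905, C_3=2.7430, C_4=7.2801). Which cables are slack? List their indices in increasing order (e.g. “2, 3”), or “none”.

2, 3

cable 1: L_1 = ‖A_1−P‖ = 5.0000;  C_1 = 5.0000 → taut
cable 2: L_2 = ‖A_2−P‖ = 1.4142;  C_2 = 2.7905 → slack
cable 3: L_3 = ‖A_3−P‖ = 2.2361;  C_3 = 2.7430 → slack
cable 4: L_4 = ‖A_4−P‖ = 7.2801;  C_4 = 7.2801 → taut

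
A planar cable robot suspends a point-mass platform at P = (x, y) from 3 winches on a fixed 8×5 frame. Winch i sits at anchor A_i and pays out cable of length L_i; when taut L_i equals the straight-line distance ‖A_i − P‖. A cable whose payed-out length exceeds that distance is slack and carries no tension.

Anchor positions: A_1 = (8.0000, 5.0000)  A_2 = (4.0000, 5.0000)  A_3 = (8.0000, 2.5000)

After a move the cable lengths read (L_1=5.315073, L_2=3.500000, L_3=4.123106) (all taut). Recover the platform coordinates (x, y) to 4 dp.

(4.0000, 1.5000)

circle eqns → linear via eq_j − eq_1; set q_j = A_j·A_j − L_j²
q_1 = 64.0000+25.0000−28.2500 = 60.7500
8.0000·x + 0.0000·y = q_1−q_2 = 32.0000
0.0000·x + 5.0000·y = q_1−q_3 = 7.5000
solve first two rows → x=4.0000, y=1.5000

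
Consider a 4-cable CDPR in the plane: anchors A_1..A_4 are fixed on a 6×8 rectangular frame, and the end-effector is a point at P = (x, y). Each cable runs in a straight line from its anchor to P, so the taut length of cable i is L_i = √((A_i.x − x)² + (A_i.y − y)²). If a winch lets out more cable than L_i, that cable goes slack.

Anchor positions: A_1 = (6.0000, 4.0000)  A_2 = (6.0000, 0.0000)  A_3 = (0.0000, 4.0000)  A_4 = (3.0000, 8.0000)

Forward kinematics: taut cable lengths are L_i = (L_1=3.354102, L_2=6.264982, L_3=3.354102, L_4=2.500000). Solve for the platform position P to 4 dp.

circle eqns → linear via eq_j − eq_1; set k_j = A_j·A_j − L_j²
k_1 = 36.0000+16.0000−11.2500 = 40.7500
0.0000·x + 8.0000·y = k_1−k_2 = 44.0000
12.0000·x + 0.0000·y = k_1−k_3 = 36.0000
6.0000·x − 8.0000·y = k_1−k_4 = -26.0000
solve first two rows → x=3.0000, y=5.5000
check cable 4: ‖A_4−P‖² = 6.2500 ≈ L_4² = 6.2500 ✓

(3.0000, 5.5000)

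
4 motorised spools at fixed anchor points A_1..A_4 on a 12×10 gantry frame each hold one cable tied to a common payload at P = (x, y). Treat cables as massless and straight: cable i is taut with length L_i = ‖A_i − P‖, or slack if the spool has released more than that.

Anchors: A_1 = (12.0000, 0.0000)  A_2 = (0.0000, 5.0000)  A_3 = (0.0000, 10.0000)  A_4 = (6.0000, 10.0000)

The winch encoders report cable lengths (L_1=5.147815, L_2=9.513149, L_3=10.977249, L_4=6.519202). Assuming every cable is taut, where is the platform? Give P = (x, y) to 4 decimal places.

(9.5000, 4.5000)

each cable: (A_i−P)·(A_i−P) = L_i²; let q_i = ‖A_i‖²−L_i²
q_1 = 144.0000+0.0000−26.5000 = 117.5000
row 1: 24.0000x − 10.0000y = 183.0000  (q_2=-65.5000)
row 2: 24.0000x − 20.0000y = 138.0000  (q_3=-20.5000)
row 3: 12.0000x − 20.0000y = 24.0000  (q_4=93.5000)
Cramer on rows 1–2 → x = 9.5000, y = 4.5000
check cable 4: ‖A_4−P‖² = 42.5000 ≈ L_4² = 42.5000 ✓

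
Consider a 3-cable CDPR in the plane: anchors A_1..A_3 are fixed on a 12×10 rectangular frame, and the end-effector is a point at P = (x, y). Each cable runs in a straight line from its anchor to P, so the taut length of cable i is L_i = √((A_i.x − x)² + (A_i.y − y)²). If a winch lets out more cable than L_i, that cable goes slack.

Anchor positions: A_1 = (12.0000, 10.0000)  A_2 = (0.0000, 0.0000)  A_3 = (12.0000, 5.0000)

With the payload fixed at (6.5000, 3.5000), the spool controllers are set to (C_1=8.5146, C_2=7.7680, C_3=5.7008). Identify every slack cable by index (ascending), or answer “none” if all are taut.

2

cable 1: L_1 = ‖A_1−P‖ = 8.5147;  C_1 = 8.5146 → taut
cable 2: L_2 = ‖A_2−P‖ = 7.3824;  C_2 = 7.7680 → slack
cable 3: L_3 = ‖A_3−P‖ = 5.7009;  C_3 = 5.7008 → taut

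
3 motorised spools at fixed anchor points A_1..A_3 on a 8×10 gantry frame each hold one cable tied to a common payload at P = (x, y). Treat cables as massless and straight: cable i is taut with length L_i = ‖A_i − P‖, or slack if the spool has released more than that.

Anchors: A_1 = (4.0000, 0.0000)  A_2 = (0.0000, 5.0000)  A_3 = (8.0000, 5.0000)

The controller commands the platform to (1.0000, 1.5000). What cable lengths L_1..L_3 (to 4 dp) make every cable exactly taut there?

(3.3541, 3.6401, 7.8262)

cable 1: Δx=3.0000, Δy=-1.5000; L_1 = √(Δx²+Δy²) = 3.3541
cable 2: Δx=-1.0000, Δy=3.5000; L_2 = √(Δx²+Δy²) = 3.6401
cable 3: Δx=7.0000, Δy=3.5000; L_3 = √(Δx²+Δy²) = 7.8262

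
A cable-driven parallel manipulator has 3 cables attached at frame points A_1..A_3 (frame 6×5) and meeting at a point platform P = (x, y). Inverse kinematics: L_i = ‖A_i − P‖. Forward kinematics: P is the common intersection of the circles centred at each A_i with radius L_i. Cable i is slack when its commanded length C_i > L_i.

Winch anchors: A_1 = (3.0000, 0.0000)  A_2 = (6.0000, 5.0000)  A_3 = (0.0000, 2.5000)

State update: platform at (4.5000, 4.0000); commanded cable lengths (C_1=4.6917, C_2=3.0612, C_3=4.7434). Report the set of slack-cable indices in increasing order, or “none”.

i=1: geometric 4.2720 vs commanded 4.6917 ⇒ slack
i=2: geometric 1.8028 vs commanded 3.0612 ⇒ slack
i=3: geometric 4.7434 vs commanded 4.7434 ⇒ taut

1, 2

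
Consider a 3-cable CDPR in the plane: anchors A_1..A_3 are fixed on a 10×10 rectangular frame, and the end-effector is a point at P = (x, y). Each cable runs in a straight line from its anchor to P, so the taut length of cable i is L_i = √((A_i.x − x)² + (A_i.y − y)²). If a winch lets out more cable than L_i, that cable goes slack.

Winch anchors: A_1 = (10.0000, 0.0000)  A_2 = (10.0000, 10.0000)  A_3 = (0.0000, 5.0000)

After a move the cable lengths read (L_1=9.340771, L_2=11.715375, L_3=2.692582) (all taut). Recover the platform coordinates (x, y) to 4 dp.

(1.0000, 2.5000)

each cable: (A_i−P)·(A_i−P) = L_i²; let c_i = ‖A_i‖²−L_i²
c_1 = 100.0000+0.0000−87.2500 = 12.7500
row 1: 0.0000x − 20.0000y = -50.0000  (c_2=62.7500)
row 2: 20.0000x − 10.0000y = -5.0000  (c_3=17.7500)
Cramer on rows 1–2 → x = 1.0000, y = 2.5000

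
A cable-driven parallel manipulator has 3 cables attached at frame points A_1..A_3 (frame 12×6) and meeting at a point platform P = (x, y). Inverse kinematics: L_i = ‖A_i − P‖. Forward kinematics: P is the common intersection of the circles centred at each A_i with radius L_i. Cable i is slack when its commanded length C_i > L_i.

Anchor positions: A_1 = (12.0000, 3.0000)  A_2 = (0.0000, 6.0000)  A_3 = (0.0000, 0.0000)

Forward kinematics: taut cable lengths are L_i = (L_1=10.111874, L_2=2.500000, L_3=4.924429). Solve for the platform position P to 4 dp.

(2.0000, 4.5000)

each cable: (A_i−P)·(A_i−P) = L_i²; let c_i = ‖A_i‖²−L_i²
c_1 = 144.0000+9.0000−102.2500 = 50.7500
row 1: 24.0000x − 6.0000y = 21.0000  (c_2=29.7500)
row 2: 24.0000x + 6.0000y = 75.0000  (c_3=-24.2500)
Cramer on rows 1–2 → x = 2.0000, y = 4.5000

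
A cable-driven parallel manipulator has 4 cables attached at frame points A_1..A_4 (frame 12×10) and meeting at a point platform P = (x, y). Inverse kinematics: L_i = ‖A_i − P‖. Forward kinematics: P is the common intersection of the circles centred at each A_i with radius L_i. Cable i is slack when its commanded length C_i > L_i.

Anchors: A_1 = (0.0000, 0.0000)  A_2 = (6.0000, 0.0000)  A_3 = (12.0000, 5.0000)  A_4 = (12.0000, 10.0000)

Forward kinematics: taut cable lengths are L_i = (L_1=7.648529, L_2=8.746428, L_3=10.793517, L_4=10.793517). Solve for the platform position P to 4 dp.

(1.5000, 7.5000)

expand ‖A_i−P‖²=L_i² and subtract eq 1 (k_i ≔ ‖A_i‖²−L_i²)
k_1 = 0.0000+0.0000−58.5000 = -58.5000
eq1−eq2 → [-12.0000  0.0000]·P = -18.0000
eq1−eq3 → [-24.0000  -10.0000]·P = -111.0000
eq1−eq4 → [-24.0000  -20.0000]·P = -186.0000
2×2 solve → P = (1.5000, 7.5000)
check cable 4: ‖A_4−P‖² = 116.5000 ≈ L_4² = 116.5000 ✓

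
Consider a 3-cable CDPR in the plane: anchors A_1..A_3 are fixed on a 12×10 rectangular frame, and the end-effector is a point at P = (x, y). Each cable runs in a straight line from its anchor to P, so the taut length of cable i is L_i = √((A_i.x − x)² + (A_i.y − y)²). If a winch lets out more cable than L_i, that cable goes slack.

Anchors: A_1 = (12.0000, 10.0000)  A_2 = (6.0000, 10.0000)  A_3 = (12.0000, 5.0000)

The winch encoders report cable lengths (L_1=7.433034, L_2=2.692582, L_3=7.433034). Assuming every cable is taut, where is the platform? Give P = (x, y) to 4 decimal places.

(5.0000, 7.5000)

each cable: (A_i−P)·(A_i−P) = L_i²; let q_i = ‖A_i‖²−L_i²
q_1 = 144.0000+100.0000−55.2500 = 188.7500
row 1: 12.0000x + 0.0000y = 60.0000  (q_2=128.7500)
row 2: 0.0000x + 10.0000y = 75.0000  (q_3=113.7500)
Cramer on rows 1–2 → x = 5.0000, y = 7.5000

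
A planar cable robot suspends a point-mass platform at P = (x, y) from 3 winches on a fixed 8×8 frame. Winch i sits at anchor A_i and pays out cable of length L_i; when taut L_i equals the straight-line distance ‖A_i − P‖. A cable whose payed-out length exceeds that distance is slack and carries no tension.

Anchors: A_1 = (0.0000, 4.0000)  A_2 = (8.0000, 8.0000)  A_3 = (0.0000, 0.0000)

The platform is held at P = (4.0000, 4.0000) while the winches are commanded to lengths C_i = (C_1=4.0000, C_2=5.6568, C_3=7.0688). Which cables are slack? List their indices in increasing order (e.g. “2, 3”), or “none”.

3

cable 1: √((-4.0000)²+(0.0000)²)=4.0000, C_1=4.0000: taut
cable 2: √((4.0000)²+(4.0000)²)=5.6569, C_2=5.6568: taut
cable 3: √((-4.0000)²+(-4.0000)²)=5.6569, C_3=7.0688: slack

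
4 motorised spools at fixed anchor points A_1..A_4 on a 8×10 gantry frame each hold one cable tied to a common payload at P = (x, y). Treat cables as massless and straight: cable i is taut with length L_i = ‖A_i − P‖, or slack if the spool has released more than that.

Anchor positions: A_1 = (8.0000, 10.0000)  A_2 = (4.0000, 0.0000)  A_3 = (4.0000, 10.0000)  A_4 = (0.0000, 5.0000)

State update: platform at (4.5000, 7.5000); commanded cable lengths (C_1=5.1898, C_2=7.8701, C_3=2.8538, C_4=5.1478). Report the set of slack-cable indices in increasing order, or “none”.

1, 2, 3

cable 1: L_1 = ‖A_1−P‖ = 4.3012;  C_1 = 5.1898 → slack
cable 2: L_2 = ‖A_2−P‖ = 7.5166;  C_2 = 7.8701 → slack
cable 3: L_3 = ‖A_3−P‖ = 2.5495;  C_3 = 2.8538 → slack
cable 4: L_4 = ‖A_4−P‖ = 5.1478;  C_4 = 5.1478 → taut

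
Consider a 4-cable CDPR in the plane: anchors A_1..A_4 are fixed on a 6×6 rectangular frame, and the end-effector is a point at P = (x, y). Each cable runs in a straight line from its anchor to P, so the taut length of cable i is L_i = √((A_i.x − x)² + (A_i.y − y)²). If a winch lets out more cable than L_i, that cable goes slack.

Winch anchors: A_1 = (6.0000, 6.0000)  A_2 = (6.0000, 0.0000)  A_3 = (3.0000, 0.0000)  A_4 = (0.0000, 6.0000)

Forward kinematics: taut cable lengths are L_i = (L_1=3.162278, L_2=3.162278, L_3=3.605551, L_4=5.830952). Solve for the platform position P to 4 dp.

(5.0000, 3.0000)

expand ‖A_i−P‖²=L_i² and subtract eq 1 (c_i ≔ ‖A_i‖²−L_i²)
c_1 = 36.0000+36.0000−10.0000 = 62.0000
eq1−eq2 → [0.0000  12.0000]·P = 36.0000
eq1−eq3 → [6.0000  12.0000]·P = 66.0000
eq1−eq4 → [12.0000  0.0000]·P = 60.0000
2×2 solve → P = (5.0000, 3.0000)
check cable 4: ‖A_4−P‖² = 34.0000 ≈ L_4² = 34.0000 ✓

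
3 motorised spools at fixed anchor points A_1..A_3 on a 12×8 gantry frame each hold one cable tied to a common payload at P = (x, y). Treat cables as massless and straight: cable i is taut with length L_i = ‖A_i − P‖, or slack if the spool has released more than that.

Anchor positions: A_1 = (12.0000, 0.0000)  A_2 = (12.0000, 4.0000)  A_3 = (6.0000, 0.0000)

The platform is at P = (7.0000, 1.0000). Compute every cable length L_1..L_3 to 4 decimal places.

cable 1: Δx=5.0000, Δy=-1.0000; L_1 = √(Δx²+Δy²) = 5.0990
cable 2: Δx=5.0000, Δy=3.0000; L_2 = √(Δx²+Δy²) = 5.8310
cable 3: Δx=-1.0000, Δy=-1.0000; L_3 = √(Δx²+Δy²) = 1.4142

(5.0990, 5.8310, 1.4142)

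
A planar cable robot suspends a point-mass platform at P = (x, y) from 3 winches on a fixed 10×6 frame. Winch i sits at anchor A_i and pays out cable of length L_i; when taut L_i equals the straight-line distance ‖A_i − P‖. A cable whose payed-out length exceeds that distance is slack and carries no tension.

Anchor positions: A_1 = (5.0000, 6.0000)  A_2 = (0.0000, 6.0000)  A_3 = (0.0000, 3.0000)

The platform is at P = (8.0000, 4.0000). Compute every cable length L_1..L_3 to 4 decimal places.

L_1: Δ = A_1−P = (-3.0000, 2.0000) → ‖Δ‖ = √13.0000 = 3.6056
L_2: Δ = A_2−P = (-8.0000, 2.0000) → ‖Δ‖ = √68.0000 = 8.2462
L_3: Δ = A_3−P = (-8.0000, -1.0000) → ‖Δ‖ = √65.0000 = 8.0623

(3.6056, 8.2462, 8.0623)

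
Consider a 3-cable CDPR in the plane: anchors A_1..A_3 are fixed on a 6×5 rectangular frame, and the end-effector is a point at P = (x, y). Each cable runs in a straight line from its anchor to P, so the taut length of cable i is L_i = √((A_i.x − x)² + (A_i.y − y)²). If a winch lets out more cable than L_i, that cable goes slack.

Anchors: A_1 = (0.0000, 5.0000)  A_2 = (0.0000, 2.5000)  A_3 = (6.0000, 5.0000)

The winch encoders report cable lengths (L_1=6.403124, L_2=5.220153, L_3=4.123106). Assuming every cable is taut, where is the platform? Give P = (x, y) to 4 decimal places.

(5.0000, 1.0000)

each cable: (A_i−P)·(A_i−P) = L_i²; let c_i = ‖A_i‖²−L_i²
c_1 = 0.0000+25.0000−41.0000 = -16.0000
row 1: 0.0000x + 5.0000y = 5.0000  (c_2=-21.0000)
row 2: -12.0000x + 0.0000y = -60.0000  (c_3=44.0000)
Cramer on rows 1–2 → x = 5.0000, y = 1.0000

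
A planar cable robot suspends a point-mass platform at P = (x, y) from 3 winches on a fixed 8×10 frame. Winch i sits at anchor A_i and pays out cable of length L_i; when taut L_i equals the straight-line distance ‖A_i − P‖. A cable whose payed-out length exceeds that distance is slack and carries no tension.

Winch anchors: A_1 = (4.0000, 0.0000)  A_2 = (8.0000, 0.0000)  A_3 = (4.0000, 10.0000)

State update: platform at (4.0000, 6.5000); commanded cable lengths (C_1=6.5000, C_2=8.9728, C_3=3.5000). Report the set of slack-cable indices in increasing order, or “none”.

2

cable 1: L_1 = ‖A_1−P‖ = 6.5000;  C_1 = 6.5000 → taut
cable 2: L_2 = ‖A_2−P‖ = 7.6322;  C_2 = 8.9728 → slack
cable 3: L_3 = ‖A_3−P‖ = 3.5000;  C_3 = 3.5000 → taut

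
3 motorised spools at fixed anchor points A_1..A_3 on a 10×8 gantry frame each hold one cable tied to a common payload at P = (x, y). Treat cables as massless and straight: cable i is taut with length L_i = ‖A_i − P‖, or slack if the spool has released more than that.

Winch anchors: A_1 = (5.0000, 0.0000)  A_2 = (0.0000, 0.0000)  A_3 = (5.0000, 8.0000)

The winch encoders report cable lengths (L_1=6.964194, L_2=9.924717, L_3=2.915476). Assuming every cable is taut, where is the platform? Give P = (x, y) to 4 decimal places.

(7.5000, 6.5000)

each cable: (A_i−P)·(A_i−P) = L_i²; let q_i = ‖A_i‖²−L_i²
q_1 = 25.0000+0.0000−48.5000 = -23.5000
row 1: 10.0000x + 0.0000y = 75.0000  (q_2=-98.5000)
row 2: 0.0000x − 16.0000y = -104.0000  (q_3=80.5000)
Cramer on rows 1–2 → x = 7.5000, y = 6.5000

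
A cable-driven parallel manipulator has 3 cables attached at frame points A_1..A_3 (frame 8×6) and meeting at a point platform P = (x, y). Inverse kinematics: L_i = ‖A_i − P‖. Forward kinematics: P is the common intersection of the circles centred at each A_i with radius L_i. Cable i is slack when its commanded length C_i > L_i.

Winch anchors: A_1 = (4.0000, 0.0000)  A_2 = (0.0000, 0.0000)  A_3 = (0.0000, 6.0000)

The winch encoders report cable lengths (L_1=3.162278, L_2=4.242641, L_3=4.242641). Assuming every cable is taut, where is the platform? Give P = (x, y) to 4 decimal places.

each cable: (A_i−P)·(A_i−P) = L_i²; let k_i = ‖A_i‖²−L_i²
k_1 = 16.0000+0.0000−10.0000 = 6.0000
row 1: 8.0000x + 0.0000y = 24.0000  (k_2=-18.0000)
row 2: 8.0000x − 12.0000y = -12.0000  (k_3=18.0000)
Cramer on rows 1–2 → x = 3.0000, y = 3.0000

(3.0000, 3.0000)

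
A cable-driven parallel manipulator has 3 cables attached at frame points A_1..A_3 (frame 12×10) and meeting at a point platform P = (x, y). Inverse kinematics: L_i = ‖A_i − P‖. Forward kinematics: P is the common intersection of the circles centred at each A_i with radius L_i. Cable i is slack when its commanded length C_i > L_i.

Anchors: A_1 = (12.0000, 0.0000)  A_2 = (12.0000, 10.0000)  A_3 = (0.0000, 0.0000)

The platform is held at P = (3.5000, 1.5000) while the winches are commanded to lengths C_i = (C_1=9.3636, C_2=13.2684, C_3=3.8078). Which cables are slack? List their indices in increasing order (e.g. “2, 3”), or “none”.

1, 2

cable 1: √((8.5000)²+(-1.5000)²)=8.6313, C_1=9.3636: slack
cable 2: √((8.5000)²+(8.5000)²)=12.0208, C_2=13.2684: slack
cable 3: √((-3.5000)²+(-1.5000)²)=3.8079, C_3=3.8078: taut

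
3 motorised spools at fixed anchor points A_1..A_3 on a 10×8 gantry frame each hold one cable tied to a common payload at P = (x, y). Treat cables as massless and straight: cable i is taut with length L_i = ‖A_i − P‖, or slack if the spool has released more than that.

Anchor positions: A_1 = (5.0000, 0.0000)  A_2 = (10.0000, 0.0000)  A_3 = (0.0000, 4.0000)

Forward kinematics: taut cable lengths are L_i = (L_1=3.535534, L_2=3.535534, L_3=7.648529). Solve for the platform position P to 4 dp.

(7.5000, 2.5000)

each cable: (A_i−P)·(A_i−P) = L_i²; let q_i = ‖A_i‖²−L_i²
q_1 = 25.0000+0.0000−12.5000 = 12.5000
row 1: -10.0000x + 0.0000y = -75.0000  (q_2=87.5000)
row 2: 10.0000x − 8.0000y = 55.0000  (q_3=-42.5000)
Cramer on rows 1–2 → x = 7.5000, y = 2.5000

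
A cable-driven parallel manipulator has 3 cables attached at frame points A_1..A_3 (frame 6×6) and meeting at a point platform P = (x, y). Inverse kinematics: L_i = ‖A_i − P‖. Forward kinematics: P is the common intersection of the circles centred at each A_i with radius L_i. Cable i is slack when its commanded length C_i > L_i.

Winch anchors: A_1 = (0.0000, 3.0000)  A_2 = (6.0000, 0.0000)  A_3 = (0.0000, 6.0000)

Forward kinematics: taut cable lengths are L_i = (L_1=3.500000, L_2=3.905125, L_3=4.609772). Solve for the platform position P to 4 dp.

expand ‖A_i−P‖²=L_i² and subtract eq 1 (k_i ≔ ‖A_i‖²−L_i²)
k_1 = 0.0000+9.0000−12.2500 = -3.2500
eq1−eq2 → [-12.0000  6.0000]·P = -24.0000
eq1−eq3 → [0.0000  -6.0000]·P = -18.0000
2×2 solve → P = (3.5000, 3.0000)

(3.5000, 3.0000)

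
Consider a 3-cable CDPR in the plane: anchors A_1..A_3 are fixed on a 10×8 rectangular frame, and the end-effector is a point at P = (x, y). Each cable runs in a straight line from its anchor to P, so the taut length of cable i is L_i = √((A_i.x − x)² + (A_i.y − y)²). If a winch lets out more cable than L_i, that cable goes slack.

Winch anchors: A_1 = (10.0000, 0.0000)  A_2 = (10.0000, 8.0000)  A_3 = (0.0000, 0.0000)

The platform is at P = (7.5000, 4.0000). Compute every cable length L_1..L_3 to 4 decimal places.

(4.7170, 4.7170, 8.5000)

L_1: Δ = A_1−P = (2.5000, -4.0000) → ‖Δ‖ = √22.2500 = 4.7170
L_2: Δ = A_2−P = (2.5000, 4.0000) → ‖Δ‖ = √22.2500 = 4.7170
L_3: Δ = A_3−P = (-7.5000, -4.0000) → ‖Δ‖ = √72.2500 = 8.5000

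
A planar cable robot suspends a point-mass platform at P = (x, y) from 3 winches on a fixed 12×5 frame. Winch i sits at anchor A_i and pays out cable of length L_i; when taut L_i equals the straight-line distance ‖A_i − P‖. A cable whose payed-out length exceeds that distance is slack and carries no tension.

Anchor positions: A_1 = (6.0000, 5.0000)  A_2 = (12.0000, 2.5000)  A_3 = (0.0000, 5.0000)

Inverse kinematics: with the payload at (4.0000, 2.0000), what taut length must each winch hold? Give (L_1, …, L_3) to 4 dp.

(3.6056, 8.0156, 5.0000)

cable 1: Δx=2.0000, Δy=3.0000; L_1 = √(Δx²+Δy²) = 3.6056
cable 2: Δx=8.0000, Δy=0.5000; L_2 = √(Δx²+Δy²) = 8.0156
cable 3: Δx=-4.0000, Δy=3.0000; L_3 = √(Δx²+Δy²) = 5.0000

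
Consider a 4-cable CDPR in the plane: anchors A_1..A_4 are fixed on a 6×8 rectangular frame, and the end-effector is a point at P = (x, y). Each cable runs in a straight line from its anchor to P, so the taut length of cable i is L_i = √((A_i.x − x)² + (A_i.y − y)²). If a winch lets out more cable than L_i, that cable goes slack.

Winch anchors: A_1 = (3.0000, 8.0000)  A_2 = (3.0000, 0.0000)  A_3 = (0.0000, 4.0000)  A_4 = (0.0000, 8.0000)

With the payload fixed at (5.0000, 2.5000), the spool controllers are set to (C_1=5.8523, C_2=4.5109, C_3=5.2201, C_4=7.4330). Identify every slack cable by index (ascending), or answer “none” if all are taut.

cable 1: L_1 = ‖A_1−P‖ = 5.8523;  C_1 = 5.8523 → taut
cable 2: L_2 = ‖A_2−P‖ = 3.2016;  C_2 = 4.5109 → slack
cable 3: L_3 = ‖A_3−P‖ = 5.2202;  C_3 = 5.2201 → taut
cable 4: L_4 = ‖A_4−P‖ = 7.4330;  C_4 = 7.4330 → taut

2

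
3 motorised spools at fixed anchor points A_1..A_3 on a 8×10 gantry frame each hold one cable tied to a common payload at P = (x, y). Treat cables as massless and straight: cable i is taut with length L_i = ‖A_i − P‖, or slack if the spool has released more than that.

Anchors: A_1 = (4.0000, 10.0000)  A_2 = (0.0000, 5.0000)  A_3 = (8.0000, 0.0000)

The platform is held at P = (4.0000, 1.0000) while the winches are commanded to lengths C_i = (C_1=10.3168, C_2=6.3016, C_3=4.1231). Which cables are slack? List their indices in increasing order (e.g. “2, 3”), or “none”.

1, 2

cable 1: √((0.0000)²+(9.0000)²)=9.0000, C_1=10.3168: slack
cable 2: √((-4.0000)²+(4.0000)²)=5.6569, C_2=6.3016: slack
cable 3: √((4.0000)²+(-1.0000)²)=4.1231, C_3=4.1231: taut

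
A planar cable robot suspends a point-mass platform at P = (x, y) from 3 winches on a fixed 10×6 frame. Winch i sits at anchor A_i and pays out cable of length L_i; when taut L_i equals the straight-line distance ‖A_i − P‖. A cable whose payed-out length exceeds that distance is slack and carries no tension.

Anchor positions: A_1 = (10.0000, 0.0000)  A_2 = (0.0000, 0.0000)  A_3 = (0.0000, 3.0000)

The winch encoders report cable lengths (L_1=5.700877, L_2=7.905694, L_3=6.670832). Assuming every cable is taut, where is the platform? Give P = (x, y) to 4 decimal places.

(6.5000, 4.5000)

circle eqns → linear via eq_j − eq_1; set c_j = A_j·A_j − L_j²
c_1 = 100.0000+0.0000−32.5000 = 67.5000
20.0000·x + 0.0000·y = c_1−c_2 = 130.0000
20.0000·x − 6.0000·y = c_1−c_3 = 103.0000
solve first two rows → x=6.5000, y=4.5000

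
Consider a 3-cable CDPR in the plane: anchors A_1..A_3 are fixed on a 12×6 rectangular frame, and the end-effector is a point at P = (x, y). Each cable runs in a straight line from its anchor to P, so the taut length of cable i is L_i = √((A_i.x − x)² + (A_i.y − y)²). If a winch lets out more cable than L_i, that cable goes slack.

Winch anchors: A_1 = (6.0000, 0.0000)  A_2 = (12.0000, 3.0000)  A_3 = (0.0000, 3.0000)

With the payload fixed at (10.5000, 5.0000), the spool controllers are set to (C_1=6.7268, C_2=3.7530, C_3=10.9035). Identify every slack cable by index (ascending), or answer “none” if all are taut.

2, 3

i=1: geometric 6.7268 vs commanded 6.7268 ⇒ taut
i=2: geometric 2.5000 vs commanded 3.7530 ⇒ slack
i=3: geometric 10.6888 vs commanded 10.9035 ⇒ slack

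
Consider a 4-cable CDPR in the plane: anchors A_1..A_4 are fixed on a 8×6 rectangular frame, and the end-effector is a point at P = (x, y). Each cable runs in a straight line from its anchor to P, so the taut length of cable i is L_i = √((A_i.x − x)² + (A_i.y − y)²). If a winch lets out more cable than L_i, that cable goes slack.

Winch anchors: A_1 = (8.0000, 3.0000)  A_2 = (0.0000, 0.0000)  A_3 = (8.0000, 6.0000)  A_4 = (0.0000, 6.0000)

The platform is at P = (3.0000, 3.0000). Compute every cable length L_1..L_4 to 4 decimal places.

(5.0000, 4.2426, 5.8310, 4.2426)

cable 1: Δx=5.0000, Δy=0.0000; L_1 = √(Δx²+Δy²) = 5.0000
cable 2: Δx=-3.0000, Δy=-3.0000; L_2 = √(Δx²+Δy²) = 4.2426
cable 3: Δx=5.0000, Δy=3.0000; L_3 = √(Δx²+Δy²) = 5.8310
cable 4: Δx=-3.0000, Δy=3.0000; L_4 = √(Δx²+Δy²) = 4.2426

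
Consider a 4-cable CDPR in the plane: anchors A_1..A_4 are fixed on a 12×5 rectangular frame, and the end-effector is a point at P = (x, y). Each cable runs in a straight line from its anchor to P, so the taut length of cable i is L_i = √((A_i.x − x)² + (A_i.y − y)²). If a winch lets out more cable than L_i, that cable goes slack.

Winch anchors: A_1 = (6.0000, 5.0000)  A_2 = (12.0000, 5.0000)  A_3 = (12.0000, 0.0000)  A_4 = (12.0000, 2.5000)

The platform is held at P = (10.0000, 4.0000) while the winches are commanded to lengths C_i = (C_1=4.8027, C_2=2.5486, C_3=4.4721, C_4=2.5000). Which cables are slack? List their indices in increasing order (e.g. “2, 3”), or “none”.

1, 2

cable 1: L_1 = ‖A_1−P‖ = 4.1231;  C_1 = 4.8027 → slack
cable 2: L_2 = ‖A_2−P‖ = 2.2361;  C_2 = 2.5486 → slack
cable 3: L_3 = ‖A_3−P‖ = 4.4721;  C_3 = 4.4721 → taut
cable 4: L_4 = ‖A_4−P‖ = 2.5000;  C_4 = 2.5000 → taut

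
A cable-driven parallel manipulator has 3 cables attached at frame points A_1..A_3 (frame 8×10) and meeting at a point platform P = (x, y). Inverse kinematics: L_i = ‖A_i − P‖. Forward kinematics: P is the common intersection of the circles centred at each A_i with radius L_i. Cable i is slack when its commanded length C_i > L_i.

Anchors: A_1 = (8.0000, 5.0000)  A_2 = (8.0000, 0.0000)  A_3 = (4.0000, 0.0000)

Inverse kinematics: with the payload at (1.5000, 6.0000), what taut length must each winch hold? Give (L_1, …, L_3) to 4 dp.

(6.5765, 8.8459, 6.5000)

L_1 = √((8.0000−1.5000)² + (5.0000−6.0000)²) = 6.5765
L_2 = √((8.0000−1.5000)² + (0.0000−6.0000)²) = 8.8459
L_3 = √((4.0000−1.5000)² + (0.0000−6.0000)²) = 6.5000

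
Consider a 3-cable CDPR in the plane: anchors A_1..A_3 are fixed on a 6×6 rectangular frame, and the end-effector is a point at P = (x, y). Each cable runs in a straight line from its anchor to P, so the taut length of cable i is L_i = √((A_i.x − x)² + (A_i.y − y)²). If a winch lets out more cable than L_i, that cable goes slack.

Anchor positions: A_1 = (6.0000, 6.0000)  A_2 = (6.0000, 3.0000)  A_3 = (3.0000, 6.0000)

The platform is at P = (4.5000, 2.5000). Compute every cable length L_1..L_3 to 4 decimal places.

(3.8079, 1.5811, 3.8079)

L_1: Δ = A_1−P = (1.5000, 3.5000) → ‖Δ‖ = √14.5000 = 3.8079
L_2: Δ = A_2−P = (1.5000, 0.5000) → ‖Δ‖ = √2.5000 = 1.5811
L_3: Δ = A_3−P = (-1.5000, 3.5000) → ‖Δ‖ = √14.5000 = 3.8079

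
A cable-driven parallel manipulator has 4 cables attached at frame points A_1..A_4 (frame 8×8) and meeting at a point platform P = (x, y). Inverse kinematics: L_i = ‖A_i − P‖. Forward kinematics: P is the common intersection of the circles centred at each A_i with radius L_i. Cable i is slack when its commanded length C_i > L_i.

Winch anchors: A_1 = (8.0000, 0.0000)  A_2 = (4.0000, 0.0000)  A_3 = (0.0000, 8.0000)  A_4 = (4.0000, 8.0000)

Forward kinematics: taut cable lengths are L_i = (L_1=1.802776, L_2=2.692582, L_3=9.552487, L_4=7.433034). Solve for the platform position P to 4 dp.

circle eqns → linear via eq_j − eq_1; set k_j = A_j·A_j − L_j²
k_1 = 64.0000+0.0000−3.2500 = 60.7500
8.0000·x + 0.0000·y = k_1−k_2 = 52.0000
16.0000·x − 16.0000·y = k_1−k_3 = 88.0000
8.0000·x − 16.0000·y = k_1−k_4 = 36.0000
solve first two rows → x=6.5000, y=1.0000
check cable 4: ‖A_4−P‖² = 55.2500 ≈ L_4² = 55.2500 ✓

(6.5000, 1.0000)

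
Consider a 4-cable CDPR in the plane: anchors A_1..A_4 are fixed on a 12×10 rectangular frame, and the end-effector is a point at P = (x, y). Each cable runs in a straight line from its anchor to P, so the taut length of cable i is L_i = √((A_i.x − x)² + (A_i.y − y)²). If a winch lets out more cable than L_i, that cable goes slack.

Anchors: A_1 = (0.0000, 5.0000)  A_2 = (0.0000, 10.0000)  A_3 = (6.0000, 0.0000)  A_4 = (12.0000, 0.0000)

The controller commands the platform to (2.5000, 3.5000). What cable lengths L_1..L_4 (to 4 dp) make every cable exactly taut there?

L_1 = √((0.0000−2.5000)² + (5.0000−3.5000)²) = 2.9155
L_2 = √((0.0000−2.5000)² + (10.0000−3.5000)²) = 6.9642
L_3 = √((6.0000−2.5000)² + (0.0000−3.5000)²) = 4.9497
L_4 = √((12.0000−2.5000)² + (0.0000−3.5000)²) = 10.1242

(2.9155, 6.9642, 4.9497, 10.1242)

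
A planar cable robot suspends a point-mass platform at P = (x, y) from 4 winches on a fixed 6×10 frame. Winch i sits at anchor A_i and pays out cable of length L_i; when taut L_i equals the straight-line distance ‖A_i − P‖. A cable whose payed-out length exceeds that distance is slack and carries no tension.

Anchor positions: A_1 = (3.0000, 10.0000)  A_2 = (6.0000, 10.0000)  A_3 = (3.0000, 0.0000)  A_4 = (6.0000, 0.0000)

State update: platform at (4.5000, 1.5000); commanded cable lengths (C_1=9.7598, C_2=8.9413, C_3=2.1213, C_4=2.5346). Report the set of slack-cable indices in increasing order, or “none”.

cable 1: L_1 = ‖A_1−P‖ = 8.6313;  C_1 = 9.7598 → slack
cable 2: L_2 = ‖A_2−P‖ = 8.6313;  C_2 = 8.9413 → slack
cable 3: L_3 = ‖A_3−P‖ = 2.1213;  C_3 = 2.1213 → taut
cable 4: L_4 = ‖A_4−P‖ = 2.1213;  C_4 = 2.5346 → slack

1, 2, 4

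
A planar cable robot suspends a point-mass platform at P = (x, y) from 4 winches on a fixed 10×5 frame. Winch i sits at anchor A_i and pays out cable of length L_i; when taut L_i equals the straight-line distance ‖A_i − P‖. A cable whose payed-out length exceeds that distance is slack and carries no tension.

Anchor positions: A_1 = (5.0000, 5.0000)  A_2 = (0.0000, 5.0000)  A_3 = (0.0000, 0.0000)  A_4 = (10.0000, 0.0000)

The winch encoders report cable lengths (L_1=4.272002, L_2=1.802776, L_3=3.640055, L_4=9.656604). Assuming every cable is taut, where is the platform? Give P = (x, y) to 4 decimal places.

(1.0000, 3.5000)

circle eqns → linear via eq_j − eq_1; set k_j = A_j·A_j − L_j²
k_1 = 25.0000+25.0000−18.2500 = 31.7500
10.0000·x + 0.0000·y = k_1−k_2 = 10.0000
10.0000·x + 10.0000·y = k_1−k_3 = 45.0000
-10.0000·x + 10.0000·y = k_1−k_4 = 25.0000
solve first two rows → x=1.0000, y=3.5000
check cable 4: ‖A_4−P‖² = 93.2500 ≈ L_4² = 93.2500 ✓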